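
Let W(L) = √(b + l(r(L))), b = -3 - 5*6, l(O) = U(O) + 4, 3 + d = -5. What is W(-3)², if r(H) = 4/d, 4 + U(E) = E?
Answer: -67/2 ≈ -33.500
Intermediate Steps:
d = -8 (d = -3 - 5 = -8)
U(E) = -4 + E
r(H) = -½ (r(H) = 4/(-8) = 4*(-⅛) = -½)
l(O) = O (l(O) = (-4 + O) + 4 = O)
b = -33 (b = -3 - 30 = -33)
W(L) = I*√134/2 (W(L) = √(-33 - ½) = √(-67/2) = I*√134/2)
W(-3)² = (I*√134/2)² = -67/2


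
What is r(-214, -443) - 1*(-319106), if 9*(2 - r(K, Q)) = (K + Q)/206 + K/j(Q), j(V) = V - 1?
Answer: 32835286829/102897 ≈ 3.1911e+5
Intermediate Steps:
j(V) = -1 + V
r(K, Q) = 2 - K/1854 - Q/1854 - K/(9*(-1 + Q)) (r(K, Q) = 2 - ((K + Q)/206 + K/(-1 + Q))/9 = 2 - ((K + Q)*(1/206) + K/(-1 + Q))/9 = 2 - ((K/206 + Q/206) + K/(-1 + Q))/9 = 2 - (K/206 + Q/206 + K/(-1 + Q))/9 = 2 + (-K/1854 - Q/1854 - K/(9*(-1 + Q))) = 2 - K/1854 - Q/1854 - K/(9*(-1 + Q)))
r(-214, -443) - 1*(-319106) = (-206*(-214) + (-1 - 443)*(3708 - 1*(-214) - 1*(-443)))/(1854*(-1 - 443)) - 1*(-319106) = (1/1854)*(44084 - 444*(3708 + 214 + 443))/(-444) + 319106 = (1/1854)*(-1/444)*(44084 - 444*4365) + 319106 = (1/1854)*(-1/444)*(44084 - 1938060) + 319106 = (1/1854)*(-1/444)*(-1893976) + 319106 = 236747/102897 + 319106 = 32835286829/102897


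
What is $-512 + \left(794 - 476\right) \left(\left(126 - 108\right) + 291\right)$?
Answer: $97750$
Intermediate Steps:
$-512 + \left(794 - 476\right) \left(\left(126 - 108\right) + 291\right) = -512 + 318 \left(18 + 291\right) = -512 + 318 \cdot 309 = -512 + 98262 = 97750$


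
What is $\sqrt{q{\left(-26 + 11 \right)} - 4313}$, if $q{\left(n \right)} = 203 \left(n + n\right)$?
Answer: $i \sqrt{10403} \approx 102.0 i$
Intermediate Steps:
$q{\left(n \right)} = 406 n$ ($q{\left(n \right)} = 203 \cdot 2 n = 406 n$)
$\sqrt{q{\left(-26 + 11 \right)} - 4313} = \sqrt{406 \left(-26 + 11\right) - 4313} = \sqrt{406 \left(-15\right) - 4313} = \sqrt{-6090 - 4313} = \sqrt{-10403} = i \sqrt{10403}$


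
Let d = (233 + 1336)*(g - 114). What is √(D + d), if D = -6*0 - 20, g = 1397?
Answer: √2013007 ≈ 1418.8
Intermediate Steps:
D = -20 (D = 0 - 20 = -20)
d = 2013027 (d = (233 + 1336)*(1397 - 114) = 1569*1283 = 2013027)
√(D + d) = √(-20 + 2013027) = √2013007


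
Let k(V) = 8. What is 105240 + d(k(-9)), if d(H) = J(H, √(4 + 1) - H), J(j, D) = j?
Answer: 105248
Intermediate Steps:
d(H) = H
105240 + d(k(-9)) = 105240 + 8 = 105248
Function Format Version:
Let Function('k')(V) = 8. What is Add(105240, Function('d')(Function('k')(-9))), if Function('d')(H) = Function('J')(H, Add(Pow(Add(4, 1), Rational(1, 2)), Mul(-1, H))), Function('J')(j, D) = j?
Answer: 105248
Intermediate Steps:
Function('d')(H) = H
Add(105240, Function('d')(Function('k')(-9))) = Add(105240, 8) = 105248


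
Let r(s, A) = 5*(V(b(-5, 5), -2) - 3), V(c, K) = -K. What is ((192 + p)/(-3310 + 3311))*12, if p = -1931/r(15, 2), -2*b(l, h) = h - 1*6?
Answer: 34692/5 ≈ 6938.4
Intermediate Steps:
b(l, h) = 3 - h/2 (b(l, h) = -(h - 1*6)/2 = -(h - 6)/2 = -(-6 + h)/2 = 3 - h/2)
r(s, A) = -5 (r(s, A) = 5*(-1*(-2) - 3) = 5*(2 - 3) = 5*(-1) = -5)
p = 1931/5 (p = -1931/(-5) = -1931*(-⅕) = 1931/5 ≈ 386.20)
((192 + p)/(-3310 + 3311))*12 = ((192 + 1931/5)/(-3310 + 3311))*12 = ((2891/5)/1)*12 = ((2891/5)*1)*12 = (2891/5)*12 = 34692/5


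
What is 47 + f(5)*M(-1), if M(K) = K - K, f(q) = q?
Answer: 47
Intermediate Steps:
M(K) = 0
47 + f(5)*M(-1) = 47 + 5*0 = 47 + 0 = 47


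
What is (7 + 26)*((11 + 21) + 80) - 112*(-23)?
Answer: 6272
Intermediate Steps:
(7 + 26)*((11 + 21) + 80) - 112*(-23) = 33*(32 + 80) + 2576 = 33*112 + 2576 = 3696 + 2576 = 6272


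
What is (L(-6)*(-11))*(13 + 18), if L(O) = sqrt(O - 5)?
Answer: -341*I*sqrt(11) ≈ -1131.0*I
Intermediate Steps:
L(O) = sqrt(-5 + O)
(L(-6)*(-11))*(13 + 18) = (sqrt(-5 - 6)*(-11))*(13 + 18) = (sqrt(-11)*(-11))*31 = ((I*sqrt(11))*(-11))*31 = -11*I*sqrt(11)*31 = -341*I*sqrt(11)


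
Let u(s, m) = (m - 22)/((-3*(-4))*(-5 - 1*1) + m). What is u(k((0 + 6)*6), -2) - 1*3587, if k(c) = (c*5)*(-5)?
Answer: -132707/37 ≈ -3586.7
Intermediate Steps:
k(c) = -25*c (k(c) = (5*c)*(-5) = -25*c)
u(s, m) = (-22 + m)/(-72 + m) (u(s, m) = (-22 + m)/(12*(-5 - 1) + m) = (-22 + m)/(12*(-6) + m) = (-22 + m)/(-72 + m))
u(k((0 + 6)*6), -2) - 1*3587 = (-22 - 2)/(-72 - 2) - 1*3587 = -24/(-74) - 3587 = -1/74*(-24) - 3587 = 12/37 - 3587 = -132707/37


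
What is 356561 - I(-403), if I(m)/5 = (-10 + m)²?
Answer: -496284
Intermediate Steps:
I(m) = 5*(-10 + m)²
356561 - I(-403) = 356561 - 5*(-10 - 403)² = 356561 - 5*(-413)² = 356561 - 5*170569 = 356561 - 1*852845 = 356561 - 852845 = -496284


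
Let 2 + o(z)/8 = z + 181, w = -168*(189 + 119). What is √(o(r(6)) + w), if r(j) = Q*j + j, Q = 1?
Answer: 2*I*√12554 ≈ 224.09*I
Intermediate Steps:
r(j) = 2*j (r(j) = 1*j + j = j + j = 2*j)
w = -51744 (w = -168*308 = -51744)
o(z) = 1432 + 8*z (o(z) = -16 + 8*(z + 181) = -16 + 8*(181 + z) = -16 + (1448 + 8*z) = 1432 + 8*z)
√(o(r(6)) + w) = √((1432 + 8*(2*6)) - 51744) = √((1432 + 8*12) - 51744) = √((1432 + 96) - 51744) = √(1528 - 51744) = √(-50216) = 2*I*√12554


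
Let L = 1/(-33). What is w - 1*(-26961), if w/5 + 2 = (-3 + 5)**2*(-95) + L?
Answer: 826678/33 ≈ 25051.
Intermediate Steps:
L = -1/33 ≈ -0.030303
w = -63035/33 (w = -10 + 5*((-3 + 5)**2*(-95) - 1/33) = -10 + 5*(2**2*(-95) - 1/33) = -10 + 5*(4*(-95) - 1/33) = -10 + 5*(-380 - 1/33) = -10 + 5*(-12541/33) = -10 - 62705/33 = -63035/33 ≈ -1910.2)
w - 1*(-26961) = -63035/33 - 1*(-26961) = -63035/33 + 26961 = 826678/33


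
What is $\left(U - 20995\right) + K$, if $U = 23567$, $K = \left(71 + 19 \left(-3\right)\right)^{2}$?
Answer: $2768$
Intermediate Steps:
$K = 196$ ($K = \left(71 - 57\right)^{2} = 14^{2} = 196$)
$\left(U - 20995\right) + K = \left(23567 - 20995\right) + 196 = 2572 + 196 = 2768$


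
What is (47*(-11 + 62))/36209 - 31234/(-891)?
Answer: 1133087633/32262219 ≈ 35.121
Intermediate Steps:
(47*(-11 + 62))/36209 - 31234/(-891) = (47*51)*(1/36209) - 31234*(-1/891) = 2397*(1/36209) + 31234/891 = 2397/36209 + 31234/891 = 1133087633/32262219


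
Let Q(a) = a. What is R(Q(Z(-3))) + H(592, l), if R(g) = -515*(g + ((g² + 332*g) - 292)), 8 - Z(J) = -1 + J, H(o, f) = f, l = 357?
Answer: -1981363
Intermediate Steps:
Z(J) = 9 - J (Z(J) = 8 - (-1 + J) = 8 + (1 - J) = 9 - J)
R(g) = 150380 - 171495*g - 515*g² (R(g) = -515*(g + (-292 + g² + 332*g)) = -515*(-292 + g² + 333*g) = 150380 - 171495*g - 515*g²)
R(Q(Z(-3))) + H(592, l) = (150380 - 171495*(9 - 1*(-3)) - 515*(9 - 1*(-3))²) + 357 = (150380 - 171495*(9 + 3) - 515*(9 + 3)²) + 357 = (150380 - 171495*12 - 515*12²) + 357 = (150380 - 2057940 - 515*144) + 357 = (150380 - 2057940 - 74160) + 357 = -1981720 + 357 = -1981363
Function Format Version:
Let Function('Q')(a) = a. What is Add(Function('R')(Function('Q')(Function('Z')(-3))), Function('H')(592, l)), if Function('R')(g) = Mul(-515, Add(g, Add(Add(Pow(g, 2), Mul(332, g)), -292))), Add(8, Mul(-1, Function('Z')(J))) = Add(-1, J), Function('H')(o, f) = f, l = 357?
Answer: -1981363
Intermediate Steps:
Function('Z')(J) = Add(9, Mul(-1, J)) (Function('Z')(J) = Add(8, Mul(-1, Add(-1, J))) = Add(8, Add(1, Mul(-1, J))) = Add(9, Mul(-1, J)))
Function('R')(g) = Add(150380, Mul(-171495, g), Mul(-515, Pow(g, 2))) (Function('R')(g) = Mul(-515, Add(g, Add(-292, Pow(g, 2), Mul(332, g)))) = Mul(-515, Add(-292, Pow(g, 2), Mul(333, g))) = Add(150380, Mul(-171495, g), Mul(-515, Pow(g, 2))))
Add(Function('R')(Function('Q')(Function('Z')(-3))), Function('H')(592, l)) = Add(Add(150380, Mul(-171495, Add(9, Mul(-1, -3))), Mul(-515, Pow(Add(9, Mul(-1, -3)), 2))), 357) = Add(Add(150380, Mul(-171495, Add(9, 3)), Mul(-515, Pow(Add(9, 3), 2))), 357) = Add(Add(150380, Mul(-171495, 12), Mul(-515, Pow(12, 2))), 357) = Add(Add(150380, -2057940, Mul(-515, 144)), 357) = Add(Add(150380, -2057940, -74160), 357) = Add(-1981720, 357) = -1981363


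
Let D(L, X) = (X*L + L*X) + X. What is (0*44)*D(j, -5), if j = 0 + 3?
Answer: 0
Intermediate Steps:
j = 3
D(L, X) = X + 2*L*X (D(L, X) = (L*X + L*X) + X = 2*L*X + X = X + 2*L*X)
(0*44)*D(j, -5) = (0*44)*(-5*(1 + 2*3)) = 0*(-5*(1 + 6)) = 0*(-5*7) = 0*(-35) = 0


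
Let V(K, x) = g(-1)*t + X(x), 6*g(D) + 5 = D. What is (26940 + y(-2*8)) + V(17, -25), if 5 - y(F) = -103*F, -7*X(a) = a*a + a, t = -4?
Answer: 176507/7 ≈ 25215.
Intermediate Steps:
g(D) = -5/6 + D/6
X(a) = -a/7 - a**2/7 (X(a) = -(a*a + a)/7 = -(a**2 + a)/7 = -(a + a**2)/7 = -a/7 - a**2/7)
y(F) = 5 + 103*F (y(F) = 5 - (-103)*F = 5 + 103*F)
V(K, x) = 4 - x*(1 + x)/7 (V(K, x) = (-5/6 + (1/6)*(-1))*(-4) - x*(1 + x)/7 = (-5/6 - 1/6)*(-4) - x*(1 + x)/7 = -1*(-4) - x*(1 + x)/7 = 4 - x*(1 + x)/7)
(26940 + y(-2*8)) + V(17, -25) = (26940 + (5 + 103*(-2*8))) + (4 - 1/7*(-25)*(1 - 25)) = (26940 + (5 + 103*(-16))) + (4 - 1/7*(-25)*(-24)) = (26940 + (5 - 1648)) + (4 - 600/7) = (26940 - 1643) - 572/7 = 25297 - 572/7 = 176507/7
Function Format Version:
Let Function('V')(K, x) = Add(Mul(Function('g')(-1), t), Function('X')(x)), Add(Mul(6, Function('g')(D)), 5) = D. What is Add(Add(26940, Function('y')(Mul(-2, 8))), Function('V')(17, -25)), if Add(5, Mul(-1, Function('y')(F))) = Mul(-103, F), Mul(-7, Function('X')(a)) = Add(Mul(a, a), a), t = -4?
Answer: Rational(176507, 7) ≈ 25215.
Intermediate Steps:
Function('g')(D) = Add(Rational(-5, 6), Mul(Rational(1, 6), D))
Function('X')(a) = Add(Mul(Rational(-1, 7), a), Mul(Rational(-1, 7), Pow(a, 2))) (Function('X')(a) = Mul(Rational(-1, 7), Add(Mul(a, a), a)) = Mul(Rational(-1, 7), Add(Pow(a, 2), a)) = Mul(Rational(-1, 7), Add(a, Pow(a, 2))) = Add(Mul(Rational(-1, 7), a), Mul(Rational(-1, 7), Pow(a, 2))))
Function('y')(F) = Add(5, Mul(103, F)) (Function('y')(F) = Add(5, Mul(-1, Mul(-103, F))) = Add(5, Mul(103, F)))
Function('V')(K, x) = Add(4, Mul(Rational(-1, 7), x, Add(1, x))) (Function('V')(K, x) = Add(Mul(Add(Rational(-5, 6), Mul(Rational(1, 6), -1)), -4), Mul(Rational(-1, 7), x, Add(1, x))) = Add(Mul(Add(Rational(-5, 6), Rational(-1, 6)), -4), Mul(Rational(-1, 7), x, Add(1, x))) = Add(Mul(-1, -4), Mul(Rational(-1, 7), x, Add(1, x))) = Add(4, Mul(Rational(-1, 7), x, Add(1, x))))
Add(Add(26940, Function('y')(Mul(-2, 8))), Function('V')(17, -25)) = Add(Add(26940, Add(5, Mul(103, Mul(-2, 8)))), Add(4, Mul(Rational(-1, 7), -25, Add(1, -25)))) = Add(Add(26940, Add(5, Mul(103, -16))), Add(4, Mul(Rational(-1, 7), -25, -24))) = Add(Add(26940, Add(5, -1648)), Add(4, Rational(-600, 7))) = Add(Add(26940, -1643), Rational(-572, 7)) = Add(25297, Rational(-572, 7)) = Rational(176507, 7)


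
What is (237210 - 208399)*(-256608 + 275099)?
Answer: 532744201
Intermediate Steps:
(237210 - 208399)*(-256608 + 275099) = 28811*18491 = 532744201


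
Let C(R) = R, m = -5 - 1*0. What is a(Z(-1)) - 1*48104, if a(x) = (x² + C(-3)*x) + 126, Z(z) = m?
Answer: -47938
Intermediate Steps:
m = -5 (m = -5 + 0 = -5)
Z(z) = -5
a(x) = 126 + x² - 3*x (a(x) = (x² - 3*x) + 126 = 126 + x² - 3*x)
a(Z(-1)) - 1*48104 = (126 + (-5)² - 3*(-5)) - 1*48104 = (126 + 25 + 15) - 48104 = 166 - 48104 = -47938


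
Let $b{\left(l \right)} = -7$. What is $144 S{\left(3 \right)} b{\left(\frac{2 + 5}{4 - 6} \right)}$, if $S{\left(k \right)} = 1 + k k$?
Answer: $-10080$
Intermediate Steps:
$S{\left(k \right)} = 1 + k^{2}$
$144 S{\left(3 \right)} b{\left(\frac{2 + 5}{4 - 6} \right)} = 144 \left(1 + 3^{2}\right) \left(-7\right) = 144 \left(1 + 9\right) \left(-7\right) = 144 \cdot 10 \left(-7\right) = 1440 \left(-7\right) = -10080$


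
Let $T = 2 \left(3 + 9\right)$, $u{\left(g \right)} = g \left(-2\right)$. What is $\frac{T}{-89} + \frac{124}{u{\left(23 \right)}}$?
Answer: $- \frac{6070}{2047} \approx -2.9653$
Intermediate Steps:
$u{\left(g \right)} = - 2 g$
$T = 24$ ($T = 2 \cdot 12 = 24$)
$\frac{T}{-89} + \frac{124}{u{\left(23 \right)}} = \frac{24}{-89} + \frac{124}{\left(-2\right) 23} = 24 \left(- \frac{1}{89}\right) + \frac{124}{-46} = - \frac{24}{89} + 124 \left(- \frac{1}{46}\right) = - \frac{24}{89} - \frac{62}{23} = - \frac{6070}{2047}$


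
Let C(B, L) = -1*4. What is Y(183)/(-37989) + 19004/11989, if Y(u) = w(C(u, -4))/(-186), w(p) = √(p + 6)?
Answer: 19004/11989 + √2/7065954 ≈ 1.5851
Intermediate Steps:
C(B, L) = -4
w(p) = √(6 + p)
Y(u) = -√2/186 (Y(u) = √(6 - 4)/(-186) = √2*(-1/186) = -√2/186)
Y(183)/(-37989) + 19004/11989 = -√2/186/(-37989) + 19004/11989 = -√2/186*(-1/37989) + 19004*(1/11989) = √2/7065954 + 19004/11989 = 19004/11989 + √2/7065954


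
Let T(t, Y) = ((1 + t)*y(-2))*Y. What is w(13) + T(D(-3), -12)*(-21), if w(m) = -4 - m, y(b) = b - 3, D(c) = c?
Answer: 2503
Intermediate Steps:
y(b) = -3 + b
T(t, Y) = Y*(-5 - 5*t) (T(t, Y) = ((1 + t)*(-3 - 2))*Y = ((1 + t)*(-5))*Y = (-5 - 5*t)*Y = Y*(-5 - 5*t))
w(13) + T(D(-3), -12)*(-21) = (-4 - 1*13) - 5*(-12)*(1 - 3)*(-21) = (-4 - 13) - 5*(-12)*(-2)*(-21) = -17 - 120*(-21) = -17 + 2520 = 2503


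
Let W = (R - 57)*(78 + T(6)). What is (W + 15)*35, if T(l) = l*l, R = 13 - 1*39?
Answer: -330645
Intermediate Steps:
R = -26 (R = 13 - 39 = -26)
T(l) = l**2
W = -9462 (W = (-26 - 57)*(78 + 6**2) = -83*(78 + 36) = -83*114 = -9462)
(W + 15)*35 = (-9462 + 15)*35 = -9447*35 = -330645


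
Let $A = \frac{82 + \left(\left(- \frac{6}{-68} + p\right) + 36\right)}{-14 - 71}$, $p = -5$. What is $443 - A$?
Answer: $\frac{256823}{578} \approx 444.33$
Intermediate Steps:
$A = - \frac{769}{578}$ ($A = \frac{82 + \left(\left(- \frac{6}{-68} - 5\right) + 36\right)}{-14 - 71} = \frac{82 + \left(\left(\left(-6\right) \left(- \frac{1}{68}\right) - 5\right) + 36\right)}{-85} = \left(82 + \left(\left(\frac{3}{34} - 5\right) + 36\right)\right) \left(- \frac{1}{85}\right) = \left(82 + \left(- \frac{167}{34} + 36\right)\right) \left(- \frac{1}{85}\right) = \left(82 + \frac{1057}{34}\right) \left(- \frac{1}{85}\right) = \frac{3845}{34} \left(- \frac{1}{85}\right) = - \frac{769}{578} \approx -1.3305$)
$443 - A = 443 - - \frac{769}{578} = 443 + \frac{769}{578} = \frac{256823}{578}$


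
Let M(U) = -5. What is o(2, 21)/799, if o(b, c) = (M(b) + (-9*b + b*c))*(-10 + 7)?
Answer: -57/799 ≈ -0.071339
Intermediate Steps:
o(b, c) = 15 + 27*b - 3*b*c (o(b, c) = (-5 + (-9*b + b*c))*(-10 + 7) = (-5 - 9*b + b*c)*(-3) = 15 + 27*b - 3*b*c)
o(2, 21)/799 = (15 + 27*2 - 3*2*21)/799 = (15 + 54 - 126)*(1/799) = -57*1/799 = -57/799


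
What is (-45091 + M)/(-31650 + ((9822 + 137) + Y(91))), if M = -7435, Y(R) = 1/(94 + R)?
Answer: 4858655/2006417 ≈ 2.4216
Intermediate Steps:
(-45091 + M)/(-31650 + ((9822 + 137) + Y(91))) = (-45091 - 7435)/(-31650 + ((9822 + 137) + 1/(94 + 91))) = -52526/(-31650 + (9959 + 1/185)) = -52526/(-31650 + 1842416/185) = -52526/(-4012834/185) = -52526*(-185/4012834) = 4858655/2006417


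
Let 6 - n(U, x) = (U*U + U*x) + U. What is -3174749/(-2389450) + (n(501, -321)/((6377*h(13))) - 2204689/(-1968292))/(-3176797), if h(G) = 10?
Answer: 9042256005659841625693/6805582761921734599900 ≈ 1.3287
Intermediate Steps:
n(U, x) = 6 - U - U**2 - U*x (n(U, x) = 6 - ((U*U + U*x) + U) = 6 - ((U**2 + U*x) + U) = 6 - (U + U**2 + U*x) = 6 + (-U - U**2 - U*x) = 6 - U - U**2 - U*x)
-3174749/(-2389450) + (n(501, -321)/((6377*h(13))) - 2204689/(-1968292))/(-3176797) = -3174749/(-2389450) + ((6 - 1*501 - 1*501**2 - 1*501*(-321))/((6377*10)) - 2204689/(-1968292))/(-3176797) = -3174749*(-1/2389450) + ((6 - 501 - 1*251001 + 160821)/63770 - 2204689*(-1/1968292))*(-1/3176797) = 3174749/2389450 + ((6 - 501 - 251001 + 160821)*(1/63770) + 2204689/1968292)*(-1/3176797) = 3174749/2389450 + (-90675*1/63770 + 2204689/1968292)*(-1/3176797) = 3174749/2389450 + (-18135/12754 + 2204689/1968292)*(-1/3176797) = 3174749/2389450 - 3788185957/12551798084*(-1/3176797) = 3174749/2389450 + 3788185957/39874514497856948 = 9042256005659841625693/6805582761921734599900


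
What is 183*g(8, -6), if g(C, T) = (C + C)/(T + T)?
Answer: -244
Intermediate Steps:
g(C, T) = C/T (g(C, T) = (2*C)/((2*T)) = (2*C)*(1/(2*T)) = C/T)
183*g(8, -6) = 183*(8/(-6)) = 183*(8*(-⅙)) = 183*(-4/3) = -244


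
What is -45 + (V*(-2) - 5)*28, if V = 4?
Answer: -409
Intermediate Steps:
-45 + (V*(-2) - 5)*28 = -45 + (4*(-2) - 5)*28 = -45 + (-8 - 5)*28 = -45 - 13*28 = -45 - 364 = -409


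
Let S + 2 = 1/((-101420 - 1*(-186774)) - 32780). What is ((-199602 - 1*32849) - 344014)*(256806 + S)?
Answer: -7782977038548105/52574 ≈ -1.4804e+11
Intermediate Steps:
S = -105147/52574 (S = -2 + 1/((-101420 - 1*(-186774)) - 32780) = -2 + 1/((-101420 + 186774) - 32780) = -2 + 1/(85354 - 32780) = -2 + 1/52574 = -105147/52574 ≈ -2.0000)
((-199602 - 1*32849) - 344014)*(256806 + S) = ((-199602 - 1*32849) - 344014)*(256806 - 105147/52574) = ((-199602 - 32849) - 344014)*(13501213497/52574) = (-232451 - 344014)*(13501213497/52574) = -576465*13501213497/52574 = -7782977038548105/52574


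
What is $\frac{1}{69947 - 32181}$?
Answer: $\frac{1}{37766} \approx 2.6479 \cdot 10^{-5}$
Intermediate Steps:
$\frac{1}{69947 - 32181} = \frac{1}{37766}$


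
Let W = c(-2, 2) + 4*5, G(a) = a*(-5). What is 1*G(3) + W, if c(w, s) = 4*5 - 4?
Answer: 21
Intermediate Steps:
G(a) = -5*a
c(w, s) = 16 (c(w, s) = 20 - 4 = 16)
W = 36 (W = 16 + 4*5 = 16 + 20 = 36)
1*G(3) + W = 1*(-5*3) + 36 = 1*(-15) + 36 = -15 + 36 = 21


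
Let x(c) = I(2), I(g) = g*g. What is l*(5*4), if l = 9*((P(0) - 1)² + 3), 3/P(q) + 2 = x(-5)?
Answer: 585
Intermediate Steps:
I(g) = g²
x(c) = 4 (x(c) = 2² = 4)
P(q) = 3/2 (P(q) = 3/(-2 + 4) = 3/2)
l = 117/4 (l = 9*((3/2 - 1)² + 3) = 9*((½)² + 3) = 9*(¼ + 3) = 9*(13/4) = 117/4 ≈ 29.250)
l*(5*4) = 117*(5*4)/4 = (117/4)*20 = 585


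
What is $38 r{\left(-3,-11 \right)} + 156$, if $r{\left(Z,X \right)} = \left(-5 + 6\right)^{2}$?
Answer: $194$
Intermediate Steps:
$r{\left(Z,X \right)} = 1$ ($r{\left(Z,X \right)} = 1^{2} = 1$)
$38 r{\left(-3,-11 \right)} + 156 = 38 \cdot 1 + 156 = 38 + 156 = 194$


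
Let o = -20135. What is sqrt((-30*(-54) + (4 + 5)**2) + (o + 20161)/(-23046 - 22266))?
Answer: sqrt(13642396422)/2832 ≈ 41.243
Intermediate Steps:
sqrt((-30*(-54) + (4 + 5)**2) + (o + 20161)/(-23046 - 22266)) = sqrt((-30*(-54) + (4 + 5)**2) + (-20135 + 20161)/(-23046 - 22266)) = sqrt((1620 + 9**2) + 26/(-45312)) = sqrt((1620 + 81) + 26*(-1/45312)) = sqrt(1701 - 13/22656) = sqrt(38537843/22656) = sqrt(13642396422)/2832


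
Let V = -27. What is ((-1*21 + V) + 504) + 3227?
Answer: 3683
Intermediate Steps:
((-1*21 + V) + 504) + 3227 = ((-1*21 - 27) + 504) + 3227 = ((-21 - 27) + 504) + 3227 = (-48 + 504) + 3227 = 456 + 3227 = 3683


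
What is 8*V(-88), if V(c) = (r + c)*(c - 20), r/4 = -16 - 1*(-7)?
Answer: 107136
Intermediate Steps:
r = -36 (r = 4*(-16 - 1*(-7)) = 4*(-16 + 7) = 4*(-9) = -36)
V(c) = (-36 + c)*(-20 + c) (V(c) = (-36 + c)*(c - 20) = (-36 + c)*(-20 + c))
8*V(-88) = 8*(720 + (-88)² - 56*(-88)) = 8*(720 + 7744 + 4928) = 8*13392 = 107136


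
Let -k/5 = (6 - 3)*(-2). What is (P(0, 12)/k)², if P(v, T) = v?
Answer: 0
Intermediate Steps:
k = 30 (k = -5*(6 - 3)*(-2) = -15*(-2) = -5*(-6) = 30)
(P(0, 12)/k)² = (0/30)² = (0*(1/30))² = 0² = 0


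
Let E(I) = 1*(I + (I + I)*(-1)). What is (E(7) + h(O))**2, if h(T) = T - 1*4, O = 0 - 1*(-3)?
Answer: 64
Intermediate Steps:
O = 3 (O = 0 + 3 = 3)
E(I) = -I (E(I) = 1*(I + (2*I)*(-1)) = 1*(I - 2*I) = 1*(-I) = -I)
h(T) = -4 + T (h(T) = T - 4 = -4 + T)
(E(7) + h(O))**2 = (-1*7 + (-4 + 3))**2 = (-7 - 1)**2 = (-8)**2 = 64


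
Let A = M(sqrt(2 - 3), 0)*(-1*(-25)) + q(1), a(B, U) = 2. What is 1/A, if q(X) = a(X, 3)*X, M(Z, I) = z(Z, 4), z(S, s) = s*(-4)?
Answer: -1/398 ≈ -0.0025126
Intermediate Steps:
z(S, s) = -4*s
M(Z, I) = -16 (M(Z, I) = -4*4 = -16)
q(X) = 2*X
A = -398 (A = -(-16)*(-25) + 2*1 = -16*25 + 2 = -400 + 2 = -398)
1/A = 1/(-398) = -1/398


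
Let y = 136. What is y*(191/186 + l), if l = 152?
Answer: 1935484/93 ≈ 20812.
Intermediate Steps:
y*(191/186 + l) = 136*(191/186 + 152) = 136*(28463/186) = 1935484/93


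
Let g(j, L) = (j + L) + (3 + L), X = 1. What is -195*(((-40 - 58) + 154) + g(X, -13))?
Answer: -6630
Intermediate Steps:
g(j, L) = 3 + j + 2*L (g(j, L) = (L + j) + (3 + L) = 3 + j + 2*L)
-195*(((-40 - 58) + 154) + g(X, -13)) = -195*(((-40 - 58) + 154) + (3 + 1 + 2*(-13))) = -195*((-98 + 154) + (3 + 1 - 26)) = -195*(56 - 22) = -195*34 = -6630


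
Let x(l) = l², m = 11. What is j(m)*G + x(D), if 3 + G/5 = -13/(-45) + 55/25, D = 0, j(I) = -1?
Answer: 23/9 ≈ 2.5556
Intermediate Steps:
G = -23/9 (G = -15 + 5*(-13/(-45) + 55/25) = -15 + 5*(-13*(-1/45) + 55*(1/25)) = -15 + 5*(13/45 + 11/5) = -15 + 5*(112/45) = -15 + 112/9 = -23/9 ≈ -2.5556)
j(m)*G + x(D) = -1*(-23/9) + 0² = 23/9 + 0 = 23/9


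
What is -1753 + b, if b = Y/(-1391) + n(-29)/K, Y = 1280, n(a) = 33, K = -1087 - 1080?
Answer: -480625664/274027 ≈ -1753.9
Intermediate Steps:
K = -2167
b = -256333/274027 (b = 1280/(-1391) + 33/(-2167) = 1280*(-1/1391) + 33*(-1/2167) = -1280/1391 - 3/197 = -256333/274027 ≈ -0.93543)
-1753 + b = -1753 - 256333/274027 = -480625664/274027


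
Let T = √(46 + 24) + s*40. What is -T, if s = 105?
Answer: -4200 - √70 ≈ -4208.4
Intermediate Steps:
T = 4200 + √70 (T = √(46 + 24) + 105*40 = √70 + 4200 = 4200 + √70 ≈ 4208.4)
-T = -(4200 + √70) = -4200 - √70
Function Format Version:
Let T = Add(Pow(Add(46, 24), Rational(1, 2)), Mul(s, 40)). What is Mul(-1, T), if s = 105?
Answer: Add(-4200, Mul(-1, Pow(70, Rational(1, 2)))) ≈ -4208.4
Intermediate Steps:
T = Add(4200, Pow(70, Rational(1, 2))) (T = Add(Pow(Add(46, 24), Rational(1, 2)), Mul(105, 40)) = Add(Pow(70, Rational(1, 2)), 4200) = Add(4200, Pow(70, Rational(1, 2))) ≈ 4208.4)
Mul(-1, T) = Mul(-1, Add(4200, Pow(70, Rational(1, 2)))) = Add(-4200, Mul(-1, Pow(70, Rational(1, 2))))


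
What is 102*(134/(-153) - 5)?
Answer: -1798/3 ≈ -599.33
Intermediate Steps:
102*(134/(-153) - 5) = 102*(134*(-1/153) - 5) = 102*(-134/153 - 5) = 102*(-899/153) = -1798/3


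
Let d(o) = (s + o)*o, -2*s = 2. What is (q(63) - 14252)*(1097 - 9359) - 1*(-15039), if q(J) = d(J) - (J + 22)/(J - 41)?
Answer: 940781736/11 ≈ 8.5526e+7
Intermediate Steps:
s = -1 (s = -1/2*2 = -1)
d(o) = o*(-1 + o) (d(o) = (-1 + o)*o = o*(-1 + o))
q(J) = J*(-1 + J) - (22 + J)/(-41 + J) (q(J) = J*(-1 + J) - (J + 22)/(J - 41) = J*(-1 + J) - (22 + J)/(-41 + J))
(q(63) - 14252)*(1097 - 9359) - 1*(-15039) = ((-22 + 63**3 - 42*63**2 + 40*63)/(-41 + 63) - 14252)*(1097 - 9359) - 1*(-15039) = ((-22 + 250047 - 42*3969 + 2520)/22 - 14252)*(-8262) + 15039 = ((-22 + 250047 - 166698 + 2520)/22 - 14252)*(-8262) + 15039 = ((1/22)*85847 - 14252)*(-8262) + 15039 = (85847/22 - 14252)*(-8262) + 15039 = -227697/22*(-8262) + 15039 = 940616307/11 + 15039 = 940781736/11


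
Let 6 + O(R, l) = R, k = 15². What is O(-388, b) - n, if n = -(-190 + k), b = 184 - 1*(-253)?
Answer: -359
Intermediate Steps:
k = 225
b = 437 (b = 184 + 253 = 437)
O(R, l) = -6 + R
n = -35 (n = -(-190 + 225) = -1*35 = -35)
O(-388, b) - n = (-6 - 388) - 1*(-35) = -394 + 35 = -359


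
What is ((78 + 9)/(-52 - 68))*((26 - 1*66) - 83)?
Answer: 3567/40 ≈ 89.175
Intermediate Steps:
((78 + 9)/(-52 - 68))*((26 - 1*66) - 83) = (87/(-120))*((26 - 66) - 83) = (87*(-1/120))*(-40 - 83) = -29/40*(-123) = 3567/40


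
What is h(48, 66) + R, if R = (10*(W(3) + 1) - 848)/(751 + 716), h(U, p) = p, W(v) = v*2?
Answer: 96044/1467 ≈ 65.470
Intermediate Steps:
W(v) = 2*v
R = -778/1467 (R = (10*(2*3 + 1) - 848)/(751 + 716) = (10*(6 + 1) - 848)/1467 = (10*7 - 848)*(1/1467) = (70 - 848)*(1/1467) = -778*1/1467 = -778/1467 ≈ -0.53033)
h(48, 66) + R = 66 - 778/1467 = 96044/1467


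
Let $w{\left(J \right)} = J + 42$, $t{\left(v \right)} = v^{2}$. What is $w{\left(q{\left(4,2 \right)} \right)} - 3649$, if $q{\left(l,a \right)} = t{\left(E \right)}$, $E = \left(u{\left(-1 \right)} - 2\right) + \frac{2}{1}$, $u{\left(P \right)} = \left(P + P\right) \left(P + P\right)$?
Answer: $-3591$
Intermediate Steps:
$u{\left(P \right)} = 4 P^{2}$ ($u{\left(P \right)} = 2 P 2 P = 4 P^{2}$)
$E = 4$ ($E = \left(4 \left(-1\right)^{2} - 2\right) + \frac{2}{1} = \left(4 \cdot 1 - 2\right) + 2 \cdot 1 = \left(4 - 2\right) + 2 = 2 + 2 = 4$)
$q{\left(l,a \right)} = 16$ ($q{\left(l,a \right)} = 4^{2} = 16$)
$w{\left(J \right)} = 42 + J$
$w{\left(q{\left(4,2 \right)} \right)} - 3649 = \left(42 + 16\right) - 3649 = 58 - 3649 = -3591$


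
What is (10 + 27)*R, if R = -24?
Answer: -888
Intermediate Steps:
(10 + 27)*R = (10 + 27)*(-24) = 37*(-24) = -888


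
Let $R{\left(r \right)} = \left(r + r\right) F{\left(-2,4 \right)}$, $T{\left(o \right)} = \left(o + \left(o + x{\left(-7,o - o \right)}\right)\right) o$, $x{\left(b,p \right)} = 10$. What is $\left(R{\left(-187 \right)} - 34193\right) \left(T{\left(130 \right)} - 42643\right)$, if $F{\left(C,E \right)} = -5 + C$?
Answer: $238170225$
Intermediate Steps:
$T{\left(o \right)} = o \left(10 + 2 o\right)$ ($T{\left(o \right)} = \left(o + \left(o + 10\right)\right) o = \left(o + \left(10 + o\right)\right) o = \left(10 + 2 o\right) o = o \left(10 + 2 o\right)$)
$R{\left(r \right)} = - 14 r$ ($R{\left(r \right)} = \left(r + r\right) \left(-5 - 2\right) = 2 r \left(-7\right) = - 14 r$)
$\left(R{\left(-187 \right)} - 34193\right) \left(T{\left(130 \right)} - 42643\right) = \left(\left(-14\right) \left(-187\right) - 34193\right) \left(2 \cdot 130 \left(5 + 130\right) - 42643\right) = \left(2618 - 34193\right) \left(2 \cdot 130 \cdot 135 - 42643\right) = - 31575 \left(35100 - 42643\right) = \left(-31575\right) \left(-7543\right) = 238170225$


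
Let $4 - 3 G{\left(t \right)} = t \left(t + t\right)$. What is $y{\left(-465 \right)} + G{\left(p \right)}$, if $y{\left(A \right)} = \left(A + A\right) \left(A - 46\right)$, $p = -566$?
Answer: $\frac{784982}{3} \approx 2.6166 \cdot 10^{5}$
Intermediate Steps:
$G{\left(t \right)} = \frac{4}{3} - \frac{2 t^{2}}{3}$ ($G{\left(t \right)} = \frac{4}{3} - \frac{t \left(t + t\right)}{3} = \frac{4}{3} - \frac{t 2 t}{3} = \frac{4}{3} - \frac{2 t^{2}}{3}$)
$y{\left(A \right)} = 2 A \left(-46 + A\right)$
$y{\left(-465 \right)} + G{\left(p \right)} = 2 \left(-465\right) \left(-46 - 465\right) + \left(\frac{4}{3} - \frac{2 \left(-566\right)^{2}}{3}\right) = 2 \left(-465\right) \left(-511\right) + \left(\frac{4}{3} - \frac{640712}{3}\right) = 475230 + \left(\frac{4}{3} - \frac{640712}{3}\right) = 475230 - \frac{640708}{3} = \frac{784982}{3}$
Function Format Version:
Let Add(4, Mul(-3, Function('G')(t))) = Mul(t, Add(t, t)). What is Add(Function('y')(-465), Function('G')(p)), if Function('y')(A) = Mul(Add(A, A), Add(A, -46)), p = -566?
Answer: Rational(784982, 3) ≈ 2.6166e+5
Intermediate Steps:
Function('G')(t) = Add(Rational(4, 3), Mul(Rational(-2, 3), Pow(t, 2))) (Function('G')(t) = Add(Rational(4, 3), Mul(Rational(-1, 3), Mul(t, Add(t, t)))) = Add(Rational(4, 3), Mul(Rational(-1, 3), Mul(t, Mul(2, t)))) = Add(Rational(4, 3), Mul(Rational(-1, 3), Mul(2, Pow(t, 2)))) = Add(Rational(4, 3), Mul(Rational(-2, 3), Pow(t, 2))))
Function('y')(A) = Mul(2, A, Add(-46, A)) (Function('y')(A) = Mul(Mul(2, A), Add(-46, A)) = Mul(2, A, Add(-46, A)))
Add(Function('y')(-465), Function('G')(p)) = Add(Mul(2, -465, Add(-46, -465)), Add(Rational(4, 3), Mul(Rational(-2, 3), Pow(-566, 2)))) = Add(Mul(2, -465, -511), Add(Rational(4, 3), Mul(Rational(-2, 3), 320356))) = Add(475230, Add(Rational(4, 3), Rational(-640712, 3))) = Add(475230, Rational(-640708, 3)) = Rational(784982, 3)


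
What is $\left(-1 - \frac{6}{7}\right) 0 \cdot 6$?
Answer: $0$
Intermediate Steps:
$\left(-1 - \frac{6}{7}\right) 0 \cdot 6 = \left(-1 - \frac{6}{7}\right) 0 = \left(- \frac{13}{7}\right) 0 = 0$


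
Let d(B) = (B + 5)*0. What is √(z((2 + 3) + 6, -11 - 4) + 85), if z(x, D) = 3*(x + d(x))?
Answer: √118 ≈ 10.863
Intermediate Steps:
d(B) = 0 (d(B) = (5 + B)*0 = 0)
z(x, D) = 3*x (z(x, D) = 3*(x + 0) = 3*x)
√(z((2 + 3) + 6, -11 - 4) + 85) = √(3*((2 + 3) + 6) + 85) = √(3*(5 + 6) + 85) = √(3*11 + 85) = √(33 + 85) = √118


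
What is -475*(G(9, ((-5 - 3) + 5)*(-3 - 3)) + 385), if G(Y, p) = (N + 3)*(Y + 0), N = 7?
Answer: -225625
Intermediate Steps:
G(Y, p) = 10*Y (G(Y, p) = (7 + 3)*(Y + 0) = 10*Y)
-475*(G(9, ((-5 - 3) + 5)*(-3 - 3)) + 385) = -475*(10*9 + 385) = -475*(90 + 385) = -475*475 = -225625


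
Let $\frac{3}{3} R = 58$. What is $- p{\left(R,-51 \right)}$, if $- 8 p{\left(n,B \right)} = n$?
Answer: $\frac{29}{4} \approx 7.25$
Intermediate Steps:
$R = 58$
$p{\left(n,B \right)} = - \frac{n}{8}$
$- p{\left(R,-51 \right)} = - \frac{\left(-1\right) 58}{8} = \left(-1\right) \left(- \frac{29}{4}\right) = \frac{29}{4}$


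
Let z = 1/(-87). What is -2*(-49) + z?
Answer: 8525/87 ≈ 97.989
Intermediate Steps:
z = -1/87 ≈ -0.011494
-2*(-49) + z = -2*(-49) - 1/87 = 98 - 1/87 = 8525/87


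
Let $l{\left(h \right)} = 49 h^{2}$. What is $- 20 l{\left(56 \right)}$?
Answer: $-3073280$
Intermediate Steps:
$- 20 l{\left(56 \right)} = - 20 \cdot 49 \cdot 56^{2} = - 20 \cdot 49 \cdot 3136 = \left(-20\right) 153664 = -3073280$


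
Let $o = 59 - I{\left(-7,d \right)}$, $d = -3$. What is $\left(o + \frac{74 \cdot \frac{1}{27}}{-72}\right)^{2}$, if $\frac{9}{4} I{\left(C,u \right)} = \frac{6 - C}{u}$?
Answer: $\frac{3502627489}{944784} \approx 3707.3$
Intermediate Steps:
$I{\left(C,u \right)} = \frac{4 \left(6 - C\right)}{9 u}$ ($I{\left(C,u \right)} = \frac{4 \frac{6 - C}{u}}{9} = \frac{4 \left(6 - C\right)}{9 u}$)
$o = \frac{1645}{27}$ ($o = 59 - \frac{4 \left(6 - -7\right)}{9 \left(-3\right)} = 59 - \frac{4}{9} \left(- \frac{1}{3}\right) \left(6 + 7\right) = 59 - \frac{4}{9} \left(- \frac{1}{3}\right) 13 = 59 - - \frac{52}{27} = 59 + \frac{52}{27} = \frac{1645}{27} \approx 60.926$)
$\left(o + \frac{74 \cdot \frac{1}{27}}{-72}\right)^{2} = \left(\frac{1645}{27} + \frac{74 \cdot \frac{1}{27}}{-72}\right)^{2} = \left(\frac{1645}{27} + 74 \cdot \frac{1}{27} \left(- \frac{1}{72}\right)\right)^{2} = \left(\frac{1645}{27} + \frac{74}{27} \left(- \frac{1}{72}\right)\right)^{2} = \left(\frac{1645}{27} - \frac{37}{972}\right)^{2} = \left(\frac{59183}{972}\right)^{2} = \frac{3502627489}{944784}$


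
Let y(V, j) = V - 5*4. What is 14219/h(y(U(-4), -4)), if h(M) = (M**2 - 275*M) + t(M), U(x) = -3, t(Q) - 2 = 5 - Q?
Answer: 14219/6884 ≈ 2.0655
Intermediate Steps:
t(Q) = 7 - Q (t(Q) = 2 + (5 - Q) = 7 - Q)
y(V, j) = -20 + V (y(V, j) = V - 20 = -20 + V)
h(M) = 7 + M**2 - 276*M (h(M) = (M**2 - 275*M) + (7 - M) = 7 + M**2 - 276*M)
14219/h(y(U(-4), -4)) = 14219/(7 + (-20 - 3)**2 - 276*(-20 - 3)) = 14219/(7 + (-23)**2 - 276*(-23)) = 14219/(7 + 529 + 6348) = 14219/6884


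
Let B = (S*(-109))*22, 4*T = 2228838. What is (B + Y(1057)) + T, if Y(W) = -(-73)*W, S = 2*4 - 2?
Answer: 1239965/2 ≈ 6.1998e+5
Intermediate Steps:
S = 6 (S = 8 - 2 = 6)
T = 1114419/2 (T = (1/4)*2228838 = 1114419/2 ≈ 5.5721e+5)
Y(W) = 73*W
B = -14388 (B = (6*(-109))*22 = -654*22 = -14388)
(B + Y(1057)) + T = (-14388 + 73*1057) + 1114419/2 = (-14388 + 77161) + 1114419/2 = 62773 + 1114419/2 = 1239965/2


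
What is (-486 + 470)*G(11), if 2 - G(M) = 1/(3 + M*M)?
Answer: -988/31 ≈ -31.871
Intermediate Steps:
G(M) = 2 - 1/(3 + M**2) (G(M) = 2 - 1/(3 + M*M) = 2 - 1/(3 + M**2))
(-486 + 470)*G(11) = (-486 + 470)*((5 + 2*11**2)/(3 + 11**2)) = -16*(5 + 2*121)/(3 + 121) = -16*(5 + 242)/124 = -4*247/31 = -16*247/124 = -988/31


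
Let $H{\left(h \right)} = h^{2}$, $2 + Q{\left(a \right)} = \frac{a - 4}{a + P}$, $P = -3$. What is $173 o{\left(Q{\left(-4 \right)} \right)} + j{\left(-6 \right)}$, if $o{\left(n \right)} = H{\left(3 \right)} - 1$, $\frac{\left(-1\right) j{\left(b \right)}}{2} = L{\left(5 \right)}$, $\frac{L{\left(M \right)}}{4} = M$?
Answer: $1344$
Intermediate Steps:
$L{\left(M \right)} = 4 M$
$j{\left(b \right)} = -40$ ($j{\left(b \right)} = - 2 \cdot 4 \cdot 5 = \left(-2\right) 20 = -40$)
$Q{\left(a \right)} = -2 + \frac{-4 + a}{-3 + a}$ ($Q{\left(a \right)} = -2 + \frac{a - 4}{a - 3} = -2 + \frac{-4 + a}{-3 + a}$)
$o{\left(n \right)} = 8$ ($o{\left(n \right)} = 3^{2} - 1 = 9 - 1 = 8$)
$173 o{\left(Q{\left(-4 \right)} \right)} + j{\left(-6 \right)} = 173 \cdot 8 - 40 = 1384 - 40 = 1344$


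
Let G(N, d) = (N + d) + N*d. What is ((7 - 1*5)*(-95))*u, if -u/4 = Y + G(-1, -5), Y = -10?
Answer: -8360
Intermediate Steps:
G(N, d) = N + d + N*d
u = 44 (u = -4*(-10 + (-1 - 5 - 1*(-5))) = -4*(-10 + (-1 - 5 + 5)) = -4*(-10 - 1) = -4*(-11) = 44)
((7 - 1*5)*(-95))*u = ((7 - 1*5)*(-95))*44 = ((7 - 5)*(-95))*44 = (2*(-95))*44 = -190*44 = -8360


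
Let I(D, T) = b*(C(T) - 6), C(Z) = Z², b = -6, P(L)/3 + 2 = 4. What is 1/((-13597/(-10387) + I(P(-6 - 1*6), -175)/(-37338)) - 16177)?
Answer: -64638301/1045251141593 ≈ -6.1840e-5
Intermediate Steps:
P(L) = 6 (P(L) = -6 + 3*4 = -6 + 12 = 6)
I(D, T) = 36 - 6*T² (I(D, T) = -6*(T² - 6) = -6*(-6 + T²) = 36 - 6*T²)
1/((-13597/(-10387) + I(P(-6 - 1*6), -175)/(-37338)) - 16177) = 1/((-13597/(-10387) + (36 - 6*(-175)²)/(-37338)) - 16177) = 1/((-13597*(-1/10387) + (36 - 6*30625)*(-1/37338)) - 16177) = 1/((13597/10387 + (36 - 183750)*(-1/37338)) - 16177) = 1/((13597/10387 - 183714*(-1/37338)) - 16177) = 1/((13597/10387 + 30619/6223) - 16177) = 1/(402653684/64638301 - 16177) = 1/(-1045251141593/64638301) = -64638301/1045251141593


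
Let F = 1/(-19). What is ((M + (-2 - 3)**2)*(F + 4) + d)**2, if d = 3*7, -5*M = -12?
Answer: 6022116/361 ≈ 16682.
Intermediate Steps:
M = 12/5 (M = -1/5*(-12) = 12/5 ≈ 2.4000)
F = -1/19 ≈ -0.052632
d = 21
((M + (-2 - 3)**2)*(F + 4) + d)**2 = ((12/5 + (-2 - 3)**2)*(-1/19 + 4) + 21)**2 = ((12/5 + (-5)**2)*(75/19) + 21)**2 = ((12/5 + 25)*(75/19) + 21)**2 = ((137/5)*(75/19) + 21)**2 = (2055/19 + 21)**2 = (2454/19)**2 = 6022116/361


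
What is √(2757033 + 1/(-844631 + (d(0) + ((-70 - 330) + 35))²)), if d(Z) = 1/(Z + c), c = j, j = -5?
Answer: √871723399331937890558/17781499 ≈ 1660.4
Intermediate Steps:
c = -5
d(Z) = 1/(-5 + Z) (d(Z) = 1/(Z - 5) = 1/(-5 + Z))
√(2757033 + 1/(-844631 + (d(0) + ((-70 - 330) + 35))²)) = √(2757033 + 1/(-844631 + (1/(-5 + 0) + ((-70 - 330) + 35))²)) = √(2757033 + 1/(-844631 + (1/(-5) + (-400 + 35))²)) = √(2757033 + 1/(-844631 + (-⅕ - 365)²)) = √(2757033 + 1/(-844631 + (-1826/5)²)) = √(2757033 + 1/(-844631 + 3334276/25)) = √(2757033 + 1/(-17781499/25)) = √(2757033 - 25/17781499) = √(49024179532442/17781499) = √871723399331937890558/17781499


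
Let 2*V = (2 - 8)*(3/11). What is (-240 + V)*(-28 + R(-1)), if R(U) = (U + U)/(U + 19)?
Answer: 20309/3 ≈ 6769.7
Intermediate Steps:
R(U) = 2*U/(19 + U) (R(U) = (2*U)/(19 + U) = 2*U/(19 + U))
V = -9/11 (V = ((2 - 8)*(3/11))/2 = (-18/11)/2 = (-6*3/11)/2 = (1/2)*(-18/11) = -9/11 ≈ -0.81818)
(-240 + V)*(-28 + R(-1)) = (-240 - 9/11)*(-28 + 2*(-1)/(19 - 1)) = -2649*(-28 + 2*(-1)/18)/11 = -2649*(-28 + 2*(-1)*(1/18))/11 = -2649*(-28 - 1/9)/11 = -2649/11*(-253/9) = 20309/3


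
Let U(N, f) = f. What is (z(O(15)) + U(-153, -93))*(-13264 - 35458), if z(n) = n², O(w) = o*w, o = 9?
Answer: -883427304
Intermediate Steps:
O(w) = 9*w
(z(O(15)) + U(-153, -93))*(-13264 - 35458) = ((9*15)² - 93)*(-13264 - 35458) = (135² - 93)*(-48722) = (18225 - 93)*(-48722) = 18132*(-48722) = -883427304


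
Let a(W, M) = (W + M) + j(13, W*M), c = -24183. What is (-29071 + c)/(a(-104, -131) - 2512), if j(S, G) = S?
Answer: 26627/1367 ≈ 19.478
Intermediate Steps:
a(W, M) = 13 + M + W (a(W, M) = (W + M) + 13 = (M + W) + 13 = 13 + M + W)
(-29071 + c)/(a(-104, -131) - 2512) = (-29071 - 24183)/((13 - 131 - 104) - 2512) = -53254/(-222 - 2512) = -53254/(-2734) = -53254*(-1/2734) = 26627/1367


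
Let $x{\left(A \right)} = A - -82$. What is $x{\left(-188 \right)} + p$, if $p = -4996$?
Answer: $-5102$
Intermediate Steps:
$x{\left(A \right)} = 82 + A$ ($x{\left(A \right)} = A + 82 = 82 + A$)
$x{\left(-188 \right)} + p = \left(82 - 188\right) - 4996 = -106 - 4996 = -5102$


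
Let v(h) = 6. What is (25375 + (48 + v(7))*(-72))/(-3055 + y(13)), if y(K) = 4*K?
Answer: -21487/3003 ≈ -7.1552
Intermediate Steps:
(25375 + (48 + v(7))*(-72))/(-3055 + y(13)) = (25375 + (48 + 6)*(-72))/(-3055 + 4*13) = (25375 + 54*(-72))/(-3055 + 52) = (25375 - 3888)/(-3003) = 21487*(-1/3003) = -21487/3003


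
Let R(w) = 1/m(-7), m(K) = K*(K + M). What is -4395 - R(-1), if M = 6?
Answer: -30766/7 ≈ -4395.1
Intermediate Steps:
m(K) = K*(6 + K) (m(K) = K*(K + 6) = K*(6 + K))
R(w) = 1/7 (R(w) = 1/(-7*(6 - 7)) = 1/(-7*(-1)) = 1/7)
-4395 - R(-1) = -4395 - 1*1/7 = -4395 - 1/7 = -30766/7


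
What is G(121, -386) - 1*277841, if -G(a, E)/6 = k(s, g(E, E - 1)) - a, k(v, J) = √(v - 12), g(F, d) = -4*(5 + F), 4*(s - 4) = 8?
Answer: -277115 - 6*I*√6 ≈ -2.7712e+5 - 14.697*I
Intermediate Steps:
s = 6 (s = 4 + (¼)*8 = 4 + 2 = 6)
g(F, d) = -20 - 4*F
k(v, J) = √(-12 + v)
G(a, E) = 6*a - 6*I*√6 (G(a, E) = -6*(√(-12 + 6) - a) = -6*(√(-6) - a) = -6*(I*√6 - a) = -6*(-a + I*√6) = 6*a - 6*I*√6)
G(121, -386) - 1*277841 = (6*121 - 6*I*√6) - 1*277841 = (726 - 6*I*√6) - 277841 = -277115 - 6*I*√6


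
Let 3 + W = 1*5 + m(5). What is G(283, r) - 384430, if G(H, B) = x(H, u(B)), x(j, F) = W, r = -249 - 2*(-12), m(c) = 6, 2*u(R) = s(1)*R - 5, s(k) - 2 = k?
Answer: -384422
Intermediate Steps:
s(k) = 2 + k
u(R) = -5/2 + 3*R/2 (u(R) = ((2 + 1)*R - 5)/2 = (3*R - 5)/2 = (-5 + 3*R)/2 = -5/2 + 3*R/2)
r = -225 (r = -249 + 24 = -225)
W = 8 (W = -3 + (1*5 + 6) = -3 + (5 + 6) = -3 + 11 = 8)
x(j, F) = 8
G(H, B) = 8
G(283, r) - 384430 = 8 - 384430 = -384422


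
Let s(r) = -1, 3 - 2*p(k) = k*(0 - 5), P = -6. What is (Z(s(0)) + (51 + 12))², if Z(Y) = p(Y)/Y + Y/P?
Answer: 148225/36 ≈ 4117.4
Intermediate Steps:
p(k) = 3/2 + 5*k/2 (p(k) = 3/2 - k*(0 - 5)/2 = 3/2 - k*(-5)/2 = 3/2 - (-5)*k/2 = 3/2 + 5*k/2)
Z(Y) = -Y/6 + (3/2 + 5*Y/2)/Y (Z(Y) = (3/2 + 5*Y/2)/Y + Y/(-6) = (3/2 + 5*Y/2)/Y + Y*(-⅙) = (3/2 + 5*Y/2)/Y - Y/6 = -Y/6 + (3/2 + 5*Y/2)/Y)
(Z(s(0)) + (51 + 12))² = ((⅙)*(9 - 1*(-1)² + 15*(-1))/(-1) + (51 + 12))² = ((⅙)*(-1)*(9 - 1*1 - 15) + 63)² = ((⅙)*(-1)*(9 - 1 - 15) + 63)² = ((⅙)*(-1)*(-7) + 63)² = (7/6 + 63)² = (385/6)² = 148225/36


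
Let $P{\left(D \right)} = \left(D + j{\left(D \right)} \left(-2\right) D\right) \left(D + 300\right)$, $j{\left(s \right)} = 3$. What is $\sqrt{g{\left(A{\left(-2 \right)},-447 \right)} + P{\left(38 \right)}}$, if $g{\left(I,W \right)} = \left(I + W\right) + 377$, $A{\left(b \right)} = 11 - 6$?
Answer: $i \sqrt{64285} \approx 253.54 i$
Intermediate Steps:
$A{\left(b \right)} = 5$
$g{\left(I,W \right)} = 377 + I + W$
$P{\left(D \right)} = - 5 D \left(300 + D\right)$ ($P{\left(D \right)} = \left(D + 3 \left(-2\right) D\right) \left(D + 300\right) = \left(D - 6 D\right) \left(300 + D\right) = - 5 D \left(300 + D\right)$)
$\sqrt{g{\left(A{\left(-2 \right)},-447 \right)} + P{\left(38 \right)}} = \sqrt{\left(377 + 5 - 447\right) - 190 \left(300 + 38\right)} = \sqrt{-65 - 190 \cdot 338} = \sqrt{-65 - 64220} = \sqrt{-64285} = i \sqrt{64285}$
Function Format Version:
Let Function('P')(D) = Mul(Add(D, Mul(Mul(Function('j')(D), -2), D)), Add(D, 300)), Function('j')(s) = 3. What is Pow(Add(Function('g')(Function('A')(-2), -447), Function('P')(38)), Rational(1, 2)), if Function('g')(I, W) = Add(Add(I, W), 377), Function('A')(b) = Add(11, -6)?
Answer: Mul(I, Pow(64285, Rational(1, 2))) ≈ Mul(253.54, I)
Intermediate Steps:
Function('A')(b) = 5
Function('g')(I, W) = Add(377, I, W)
Function('P')(D) = Mul(-5, D, Add(300, D)) (Function('P')(D) = Mul(Add(D, Mul(Mul(3, -2), D)), Add(D, 300)) = Mul(Add(D, Mul(-6, D)), Add(300, D)) = Mul(Mul(-5, D), Add(300, D)) = Mul(-5, D, Add(300, D)))
Pow(Add(Function('g')(Function('A')(-2), -447), Function('P')(38)), Rational(1, 2)) = Pow(Add(Add(377, 5, -447), Mul(-5, 38, Add(300, 38))), Rational(1, 2)) = Pow(Add(-65, Mul(-5, 38, 338)), Rational(1, 2)) = Pow(Add(-65, -64220), Rational(1, 2)) = Pow(-64285, Rational(1, 2)) = Mul(I, Pow(64285, Rational(1, 2)))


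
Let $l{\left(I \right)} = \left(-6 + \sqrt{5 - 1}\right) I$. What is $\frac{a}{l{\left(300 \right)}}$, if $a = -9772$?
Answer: $\frac{2443}{300} \approx 8.1433$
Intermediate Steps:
$l{\left(I \right)} = - 4 I$ ($l{\left(I \right)} = \left(-6 + \sqrt{4}\right) I = \left(-6 + 2\right) I = - 4 I$)
$\frac{a}{l{\left(300 \right)}} = - \frac{9772}{\left(-4\right) 300} = - \frac{9772}{-1200} = \left(-9772\right) \left(- \frac{1}{1200}\right) = \frac{2443}{300}$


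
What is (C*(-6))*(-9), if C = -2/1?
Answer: -108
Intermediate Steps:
C = -2 (C = -2*1 = -2)
(C*(-6))*(-9) = -2*(-6)*(-9) = 12*(-9) = -108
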